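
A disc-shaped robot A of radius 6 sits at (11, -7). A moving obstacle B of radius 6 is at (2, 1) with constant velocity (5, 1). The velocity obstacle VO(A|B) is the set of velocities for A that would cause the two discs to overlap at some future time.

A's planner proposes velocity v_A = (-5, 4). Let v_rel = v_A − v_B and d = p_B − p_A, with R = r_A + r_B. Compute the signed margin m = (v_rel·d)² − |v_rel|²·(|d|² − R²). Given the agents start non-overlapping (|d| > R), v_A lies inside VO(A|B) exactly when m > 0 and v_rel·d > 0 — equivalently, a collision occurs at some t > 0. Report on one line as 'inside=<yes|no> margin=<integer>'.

d = (-9, 8),  |d|² = 145;  R = 6+6 = 12,  c = 145−12² = 1
v_rel = (-10, 3),  |v_rel|² = 109;  v_rel·d = (-10)·(-9) + (3)·(8) = 114
109·t² − 228·t + 1 = 0  ⇒  m = 114² − 109·1 = 12887
m = 12887 > 0,  v_rel·d = 114 > 0  ⇒  inside

inside=yes margin=12887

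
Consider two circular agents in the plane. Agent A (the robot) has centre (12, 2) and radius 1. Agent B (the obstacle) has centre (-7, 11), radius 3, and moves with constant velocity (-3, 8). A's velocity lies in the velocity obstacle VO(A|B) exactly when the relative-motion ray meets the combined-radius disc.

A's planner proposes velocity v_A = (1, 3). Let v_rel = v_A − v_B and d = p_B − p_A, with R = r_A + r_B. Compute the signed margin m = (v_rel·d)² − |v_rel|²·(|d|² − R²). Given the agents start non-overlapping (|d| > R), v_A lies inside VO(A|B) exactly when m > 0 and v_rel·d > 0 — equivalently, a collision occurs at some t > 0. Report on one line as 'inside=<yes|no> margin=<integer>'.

d = (-19, 9),  |d|² = 442;  R = 1+3 = 4,  c = 442−4² = 426
v_rel = (4, -5),  |v_rel|² = 41;  v_rel·d = (4)·(-19) + (-5)·(9) = -121
41·t² + 242·t + 426 = 0  ⇒  m = (-121)² − 41·426 = -2825
m = -2825 < 0,  v_rel·d = -121 < 0  ⇒  outside

inside=no margin=-2825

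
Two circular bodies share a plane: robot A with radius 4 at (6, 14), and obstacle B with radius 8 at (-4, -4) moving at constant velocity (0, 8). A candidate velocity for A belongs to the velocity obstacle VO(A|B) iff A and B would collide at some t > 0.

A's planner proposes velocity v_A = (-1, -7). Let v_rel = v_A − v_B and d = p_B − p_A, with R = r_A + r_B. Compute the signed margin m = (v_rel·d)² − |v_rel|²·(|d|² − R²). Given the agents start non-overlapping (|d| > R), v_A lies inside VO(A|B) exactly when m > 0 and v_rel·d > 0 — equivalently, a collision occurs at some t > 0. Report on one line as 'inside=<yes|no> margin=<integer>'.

d = (-10, -18),  |d|² = 424;  R = 4+8 = 12,  c = 424−12² = 280
v_rel = (-1, -15),  |v_rel|² = 226;  v_rel·d = (-1)·(-10) + (-15)·(-18) = 280
226·t² − 560·t + 280 = 0  ⇒  m = 280² − 226·280 = 15120
m = 15120 > 0,  v_rel·d = 280 > 0  ⇒  inside

inside=yes margin=15120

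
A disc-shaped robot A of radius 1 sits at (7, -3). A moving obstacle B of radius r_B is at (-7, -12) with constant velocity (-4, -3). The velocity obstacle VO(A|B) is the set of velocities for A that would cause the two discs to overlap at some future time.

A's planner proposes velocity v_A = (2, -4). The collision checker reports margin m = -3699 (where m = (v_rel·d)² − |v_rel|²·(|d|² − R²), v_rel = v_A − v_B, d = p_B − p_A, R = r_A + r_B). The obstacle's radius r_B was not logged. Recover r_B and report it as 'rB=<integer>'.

m = -3699
d = (-14, -9);  v_rel = (6, -1),  |v_rel|² = 37
v_rel×d = (6)·(-9) − (-1)·(-14) = -68
since m = R²·37 − (-68)²:  R² = (4624 + -3699) / 37 = 25
R = √25 = 5  ⇒  r_B = 5 − 1 = 4

rB=4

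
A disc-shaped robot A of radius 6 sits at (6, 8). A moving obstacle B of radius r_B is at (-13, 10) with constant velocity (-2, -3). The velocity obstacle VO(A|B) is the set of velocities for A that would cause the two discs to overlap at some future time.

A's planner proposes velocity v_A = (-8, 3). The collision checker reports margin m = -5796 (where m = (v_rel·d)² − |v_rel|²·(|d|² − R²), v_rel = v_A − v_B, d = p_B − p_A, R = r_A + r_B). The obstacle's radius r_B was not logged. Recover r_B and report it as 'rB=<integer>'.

m = -5796
d = (-19, 2);  v_rel = (-6, 6),  |v_rel|² = 72
v_rel×d = (-6)·(2) − (6)·(-19) = 102
since m = R²·72 − 102²:  R² = (10404 + -5796) / 72 = 64
R = √64 = 8  ⇒  r_B = 8 − 6 = 2

rB=2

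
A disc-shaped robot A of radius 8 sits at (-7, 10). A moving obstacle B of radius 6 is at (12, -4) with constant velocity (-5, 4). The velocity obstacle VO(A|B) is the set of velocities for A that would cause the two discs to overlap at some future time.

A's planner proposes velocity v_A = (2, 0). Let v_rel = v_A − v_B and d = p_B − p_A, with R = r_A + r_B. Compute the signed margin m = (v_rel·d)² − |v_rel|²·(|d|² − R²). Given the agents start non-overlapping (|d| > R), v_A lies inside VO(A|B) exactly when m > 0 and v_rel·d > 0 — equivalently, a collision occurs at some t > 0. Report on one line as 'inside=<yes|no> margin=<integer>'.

d = (19, -14),  |d|² = 557;  R = 8+6 = 14,  c = 557−14² = 361
v_rel = (7, -4),  |v_rel|² = 65;  v_rel·d = (7)·(19) + (-4)·(-14) = 189
65·t² − 378·t + 361 = 0  ⇒  m = 189² − 65·361 = 12256
m = 12256 > 0,  v_rel·d = 189 > 0  ⇒  inside

inside=yes margin=12256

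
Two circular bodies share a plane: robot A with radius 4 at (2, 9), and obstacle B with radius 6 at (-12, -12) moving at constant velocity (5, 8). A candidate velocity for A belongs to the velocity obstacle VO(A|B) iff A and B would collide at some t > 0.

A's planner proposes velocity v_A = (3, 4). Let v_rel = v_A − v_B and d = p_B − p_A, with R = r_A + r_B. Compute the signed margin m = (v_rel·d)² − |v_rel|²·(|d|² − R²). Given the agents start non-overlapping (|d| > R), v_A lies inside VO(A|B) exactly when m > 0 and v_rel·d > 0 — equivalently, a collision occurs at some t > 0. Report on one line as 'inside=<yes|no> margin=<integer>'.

d = (-14, -21),  |d|² = 637;  R = 4+6 = 10,  c = 637−10² = 537
v_rel = (-2, -4),  |v_rel|² = 20;  v_rel·d = (-2)·(-14) + (-4)·(-21) = 112
20·t² − 224·t + 537 = 0  ⇒  m = 112² − 20·537 = 1804
m = 1804 > 0,  v_rel·d = 112 > 0  ⇒  inside

inside=yes margin=1804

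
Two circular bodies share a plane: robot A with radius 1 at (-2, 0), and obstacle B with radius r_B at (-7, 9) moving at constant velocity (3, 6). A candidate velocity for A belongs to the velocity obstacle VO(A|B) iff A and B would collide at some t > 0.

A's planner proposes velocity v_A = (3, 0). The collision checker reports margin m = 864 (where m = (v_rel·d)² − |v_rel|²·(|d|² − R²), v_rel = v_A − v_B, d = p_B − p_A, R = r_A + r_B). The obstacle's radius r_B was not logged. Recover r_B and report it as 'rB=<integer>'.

m = 864
d = (-5, 9);  v_rel = (0, -6),  |v_rel|² = 36
v_rel×d = (0)·(9) − (-6)·(-5) = -30
since m = R²·36 − (-30)²:  R² = (900 + 864) / 36 = 49
R = √49 = 7  ⇒  r_B = 7 − 1 = 6

rB=6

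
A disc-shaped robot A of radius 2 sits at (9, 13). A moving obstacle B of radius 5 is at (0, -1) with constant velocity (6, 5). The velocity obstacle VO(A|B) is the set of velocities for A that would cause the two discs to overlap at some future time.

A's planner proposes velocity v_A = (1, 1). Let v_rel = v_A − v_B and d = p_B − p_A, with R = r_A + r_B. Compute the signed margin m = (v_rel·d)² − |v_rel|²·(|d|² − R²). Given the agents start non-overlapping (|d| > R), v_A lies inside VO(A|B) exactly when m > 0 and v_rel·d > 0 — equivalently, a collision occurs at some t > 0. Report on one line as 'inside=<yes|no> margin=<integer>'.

d = (-9, -14),  |d|² = 277;  R = 2+5 = 7,  c = 277−7² = 228
v_rel = (-5, -4),  |v_rel|² = 41;  v_rel·d = (-5)·(-9) + (-4)·(-14) = 101
41·t² − 202·t + 228 = 0  ⇒  m = 101² − 41·228 = 853
m = 853 > 0,  v_rel·d = 101 > 0  ⇒  inside

inside=yes margin=853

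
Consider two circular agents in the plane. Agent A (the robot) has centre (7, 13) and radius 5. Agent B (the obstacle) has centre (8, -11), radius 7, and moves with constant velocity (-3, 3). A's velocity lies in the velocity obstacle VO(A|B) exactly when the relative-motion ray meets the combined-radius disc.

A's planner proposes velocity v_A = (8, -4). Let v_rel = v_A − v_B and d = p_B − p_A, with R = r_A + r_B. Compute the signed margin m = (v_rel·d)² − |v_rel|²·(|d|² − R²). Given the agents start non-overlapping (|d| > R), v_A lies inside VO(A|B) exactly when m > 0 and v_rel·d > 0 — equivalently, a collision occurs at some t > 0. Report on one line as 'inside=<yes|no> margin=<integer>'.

d = (1, -24),  |d|² = 577;  R = 5+7 = 12,  c = 577−12² = 433
v_rel = (11, -7),  |v_rel|² = 170;  v_rel·d = (11)·(1) + (-7)·(-24) = 179
170·t² − 358·t + 433 = 0  ⇒  m = 179² − 170·433 = -41569
m = -41569 < 0,  v_rel·d = 179 > 0  ⇒  outside

inside=no margin=-41569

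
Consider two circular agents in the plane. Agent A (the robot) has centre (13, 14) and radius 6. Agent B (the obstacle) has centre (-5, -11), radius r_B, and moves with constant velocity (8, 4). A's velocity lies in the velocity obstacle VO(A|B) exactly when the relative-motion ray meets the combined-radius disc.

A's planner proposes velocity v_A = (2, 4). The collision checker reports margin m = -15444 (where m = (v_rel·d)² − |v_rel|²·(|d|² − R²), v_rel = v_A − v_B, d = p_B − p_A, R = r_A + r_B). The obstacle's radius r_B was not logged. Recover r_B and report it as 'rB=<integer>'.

m = -15444
d = (-18, -25);  v_rel = (-6, 0),  |v_rel|² = 36
v_rel×d = (-6)·(-25) − (0)·(-18) = 150
since m = R²·36 − 150²:  R² = (22500 + -15444) / 36 = 196
R = √196 = 14  ⇒  r_B = 14 − 6 = 8

rB=8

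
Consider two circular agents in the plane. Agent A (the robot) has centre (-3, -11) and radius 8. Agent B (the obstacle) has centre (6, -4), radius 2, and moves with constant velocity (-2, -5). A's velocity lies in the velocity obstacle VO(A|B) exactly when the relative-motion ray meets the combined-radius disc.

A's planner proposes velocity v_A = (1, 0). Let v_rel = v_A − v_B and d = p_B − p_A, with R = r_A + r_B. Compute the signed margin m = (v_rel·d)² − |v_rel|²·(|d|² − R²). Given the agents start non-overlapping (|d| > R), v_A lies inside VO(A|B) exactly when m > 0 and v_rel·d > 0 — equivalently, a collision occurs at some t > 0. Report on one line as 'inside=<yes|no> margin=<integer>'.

d = (9, 7),  |d|² = 130;  R = 8+2 = 10,  c = 130−10² = 30
v_rel = (3, 5),  |v_rel|² = 34;  v_rel·d = (3)·(9) + (5)·(7) = 62
34·t² − 124·t + 30 = 0  ⇒  m = 62² − 34·30 = 2824
m = 2824 > 0,  v_rel·d = 62 > 0  ⇒  inside

inside=yes margin=2824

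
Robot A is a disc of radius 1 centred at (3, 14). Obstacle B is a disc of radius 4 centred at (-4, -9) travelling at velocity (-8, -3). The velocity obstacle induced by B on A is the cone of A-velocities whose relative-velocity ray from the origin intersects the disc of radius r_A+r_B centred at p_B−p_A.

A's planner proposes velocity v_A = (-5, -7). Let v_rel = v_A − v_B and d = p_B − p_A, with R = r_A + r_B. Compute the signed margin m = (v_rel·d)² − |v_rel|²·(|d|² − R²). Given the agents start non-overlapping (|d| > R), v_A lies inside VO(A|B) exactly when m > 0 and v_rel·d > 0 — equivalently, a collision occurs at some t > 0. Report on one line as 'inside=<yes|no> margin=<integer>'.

d = (-7, -23),  |d|² = 578;  R = 1+4 = 5,  c = 578−5² = 553
v_rel = (3, -4),  |v_rel|² = 25;  v_rel·d = (3)·(-7) + (-4)·(-23) = 71
25·t² − 142·t + 553 = 0  ⇒  m = 71² − 25·553 = -8784
m = -8784 < 0,  v_rel·d = 71 > 0  ⇒  outside

inside=no margin=-8784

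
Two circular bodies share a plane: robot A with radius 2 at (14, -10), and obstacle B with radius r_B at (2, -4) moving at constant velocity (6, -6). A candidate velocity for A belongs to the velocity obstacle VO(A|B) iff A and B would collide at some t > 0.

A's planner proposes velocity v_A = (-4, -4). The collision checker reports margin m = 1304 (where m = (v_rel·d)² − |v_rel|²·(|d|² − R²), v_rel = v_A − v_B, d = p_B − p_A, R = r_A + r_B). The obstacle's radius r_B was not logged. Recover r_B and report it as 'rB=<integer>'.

m = 1304
d = (-12, 6);  v_rel = (-10, 2),  |v_rel|² = 104
v_rel×d = (-10)·(6) − (2)·(-12) = -36
since m = R²·104 − (-36)²:  R² = (1296 + 1304) / 104 = 25
R = √25 = 5  ⇒  r_B = 5 − 2 = 3

rB=3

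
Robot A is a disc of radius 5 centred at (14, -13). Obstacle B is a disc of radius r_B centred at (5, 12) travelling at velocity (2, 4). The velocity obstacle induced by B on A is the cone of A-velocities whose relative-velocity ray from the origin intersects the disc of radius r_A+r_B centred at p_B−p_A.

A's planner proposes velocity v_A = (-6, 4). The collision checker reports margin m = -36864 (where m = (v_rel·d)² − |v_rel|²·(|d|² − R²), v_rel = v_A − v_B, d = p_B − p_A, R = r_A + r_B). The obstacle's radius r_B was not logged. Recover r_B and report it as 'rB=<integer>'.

m = -36864
d = (-9, 25);  v_rel = (-8, 0),  |v_rel|² = 64
v_rel×d = (-8)·(25) − (0)·(-9) = -200
since m = R²·64 − (-200)²:  R² = (40000 + -36864) / 64 = 49
R = √49 = 7  ⇒  r_B = 7 − 5 = 2

rB=2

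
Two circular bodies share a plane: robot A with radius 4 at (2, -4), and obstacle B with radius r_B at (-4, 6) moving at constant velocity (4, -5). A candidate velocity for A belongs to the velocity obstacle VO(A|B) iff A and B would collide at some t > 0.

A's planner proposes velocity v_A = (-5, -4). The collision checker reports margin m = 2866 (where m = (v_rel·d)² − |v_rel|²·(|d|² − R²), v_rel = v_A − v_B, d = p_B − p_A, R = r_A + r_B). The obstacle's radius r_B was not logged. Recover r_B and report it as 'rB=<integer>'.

m = 2866
d = (-6, 10);  v_rel = (-9, 1),  |v_rel|² = 82
v_rel×d = (-9)·(10) − (1)·(-6) = -84
since m = R²·82 − (-84)²:  R² = (7056 + 2866) / 82 = 121
R = √121 = 11  ⇒  r_B = 11 − 4 = 7

rB=7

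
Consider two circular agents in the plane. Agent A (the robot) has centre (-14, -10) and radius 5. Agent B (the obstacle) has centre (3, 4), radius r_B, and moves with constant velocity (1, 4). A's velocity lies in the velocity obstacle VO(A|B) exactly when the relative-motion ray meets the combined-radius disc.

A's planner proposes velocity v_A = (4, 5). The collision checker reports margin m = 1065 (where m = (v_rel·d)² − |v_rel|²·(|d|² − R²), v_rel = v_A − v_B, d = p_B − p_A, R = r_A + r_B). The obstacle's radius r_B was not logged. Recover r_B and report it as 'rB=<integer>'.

m = 1065
d = (17, 14);  v_rel = (3, 1),  |v_rel|² = 10
v_rel×d = (3)·(14) − (1)·(17) = 25
since m = R²·10 − 25²:  R² = (625 + 1065) / 10 = 169
R = √169 = 13  ⇒  r_B = 13 − 5 = 8

rB=8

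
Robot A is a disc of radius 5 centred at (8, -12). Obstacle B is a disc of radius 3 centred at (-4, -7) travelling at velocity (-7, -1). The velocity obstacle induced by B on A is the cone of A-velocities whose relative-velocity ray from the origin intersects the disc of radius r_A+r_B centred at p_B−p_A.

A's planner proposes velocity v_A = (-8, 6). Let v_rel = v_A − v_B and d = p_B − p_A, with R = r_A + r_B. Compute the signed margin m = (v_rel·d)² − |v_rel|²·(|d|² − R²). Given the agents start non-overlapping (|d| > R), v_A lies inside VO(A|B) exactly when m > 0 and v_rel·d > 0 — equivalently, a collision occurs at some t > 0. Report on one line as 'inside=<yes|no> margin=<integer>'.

d = (-12, 5),  |d|² = 169;  R = 5+3 = 8,  c = 169−8² = 105
v_rel = (-1, 7),  |v_rel|² = 50;  v_rel·d = (-1)·(-12) + (7)·(5) = 47
50·t² − 94·t + 105 = 0  ⇒  m = 47² − 50·105 = -3041
m = -3041 < 0,  v_rel·d = 47 > 0  ⇒  outside

inside=no margin=-3041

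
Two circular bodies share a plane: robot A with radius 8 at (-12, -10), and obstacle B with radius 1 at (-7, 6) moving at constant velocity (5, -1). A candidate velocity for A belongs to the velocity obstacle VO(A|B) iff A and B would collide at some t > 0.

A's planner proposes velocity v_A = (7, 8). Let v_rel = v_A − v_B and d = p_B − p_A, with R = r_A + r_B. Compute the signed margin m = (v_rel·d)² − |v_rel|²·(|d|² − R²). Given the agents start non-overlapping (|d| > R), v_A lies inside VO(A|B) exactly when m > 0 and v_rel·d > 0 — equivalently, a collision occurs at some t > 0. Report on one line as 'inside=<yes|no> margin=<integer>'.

d = (5, 16),  |d|² = 281;  R = 8+1 = 9,  c = 281−9² = 200
v_rel = (2, 9),  |v_rel|² = 85;  v_rel·d = (2)·(5) + (9)·(16) = 154
85·t² − 308·t + 200 = 0  ⇒  m = 154² − 85·200 = 6716
m = 6716 > 0,  v_rel·d = 154 > 0  ⇒  inside

inside=yes margin=6716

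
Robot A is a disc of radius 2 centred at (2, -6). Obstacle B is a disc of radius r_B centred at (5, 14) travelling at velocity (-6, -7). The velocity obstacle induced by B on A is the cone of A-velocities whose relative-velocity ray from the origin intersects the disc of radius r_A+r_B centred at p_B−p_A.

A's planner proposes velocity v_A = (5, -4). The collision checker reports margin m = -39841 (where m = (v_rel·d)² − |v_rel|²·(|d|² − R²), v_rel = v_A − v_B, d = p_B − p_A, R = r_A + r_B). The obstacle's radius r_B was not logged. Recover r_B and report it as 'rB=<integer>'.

m = -39841
d = (3, 20);  v_rel = (11, 3),  |v_rel|² = 130
v_rel×d = (11)·(20) − (3)·(3) = 211
since m = R²·130 − 211²:  R² = (44521 + -39841) / 130 = 36
R = √36 = 6  ⇒  r_B = 6 − 2 = 4

rB=4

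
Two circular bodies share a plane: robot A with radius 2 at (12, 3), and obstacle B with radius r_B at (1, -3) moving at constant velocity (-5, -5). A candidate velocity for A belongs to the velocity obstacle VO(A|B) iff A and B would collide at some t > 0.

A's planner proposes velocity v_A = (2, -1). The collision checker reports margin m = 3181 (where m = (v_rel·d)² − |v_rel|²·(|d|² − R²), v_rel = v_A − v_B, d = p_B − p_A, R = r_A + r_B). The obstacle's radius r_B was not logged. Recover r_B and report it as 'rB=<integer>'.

m = 3181
d = (-11, -6);  v_rel = (7, 4),  |v_rel|² = 65
v_rel×d = (7)·(-6) − (4)·(-11) = 2
since m = R²·65 − 2²:  R² = (4 + 3181) / 65 = 49
R = √49 = 7  ⇒  r_B = 7 − 2 = 5

rB=5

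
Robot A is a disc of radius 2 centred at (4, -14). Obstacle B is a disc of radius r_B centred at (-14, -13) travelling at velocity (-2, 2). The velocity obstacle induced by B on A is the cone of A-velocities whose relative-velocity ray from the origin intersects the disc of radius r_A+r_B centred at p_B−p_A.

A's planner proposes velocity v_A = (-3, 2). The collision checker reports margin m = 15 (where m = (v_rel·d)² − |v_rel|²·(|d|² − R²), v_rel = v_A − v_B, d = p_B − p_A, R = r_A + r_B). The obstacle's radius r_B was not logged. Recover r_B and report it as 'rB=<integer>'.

m = 15
d = (-18, 1);  v_rel = (-1, 0),  |v_rel|² = 1
v_rel×d = (-1)·(1) − (0)·(-18) = -1
since m = R²·1 − (-1)²:  R² = (1 + 15) / 1 = 16
R = √16 = 4  ⇒  r_B = 4 − 2 = 2

rB=2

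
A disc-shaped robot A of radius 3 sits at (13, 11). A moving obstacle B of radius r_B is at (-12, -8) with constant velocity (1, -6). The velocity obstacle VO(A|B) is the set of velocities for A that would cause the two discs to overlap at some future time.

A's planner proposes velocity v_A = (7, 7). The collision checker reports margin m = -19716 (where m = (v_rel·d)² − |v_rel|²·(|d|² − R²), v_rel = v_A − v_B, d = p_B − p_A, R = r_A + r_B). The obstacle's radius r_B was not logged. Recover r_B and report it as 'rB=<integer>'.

m = -19716
d = (-25, -19);  v_rel = (6, 13),  |v_rel|² = 205
v_rel×d = (6)·(-19) − (13)·(-25) = 211
since m = R²·205 − 211²:  R² = (44521 + -19716) / 205 = 121
R = √121 = 11  ⇒  r_B = 11 − 3 = 8

rB=8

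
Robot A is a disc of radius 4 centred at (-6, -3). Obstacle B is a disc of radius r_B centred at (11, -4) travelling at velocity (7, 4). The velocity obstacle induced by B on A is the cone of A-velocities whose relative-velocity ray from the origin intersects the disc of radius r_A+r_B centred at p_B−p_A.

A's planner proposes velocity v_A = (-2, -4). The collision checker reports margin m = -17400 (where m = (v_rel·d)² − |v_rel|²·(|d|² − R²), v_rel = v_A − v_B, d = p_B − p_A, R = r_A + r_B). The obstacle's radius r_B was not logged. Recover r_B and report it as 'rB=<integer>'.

m = -17400
d = (17, -1);  v_rel = (-9, -8),  |v_rel|² = 145
v_rel×d = (-9)·(-1) − (-8)·(17) = 145
since m = R²·145 − 145²:  R² = (21025 + -17400) / 145 = 25
R = √25 = 5  ⇒  r_B = 5 − 4 = 1

rB=1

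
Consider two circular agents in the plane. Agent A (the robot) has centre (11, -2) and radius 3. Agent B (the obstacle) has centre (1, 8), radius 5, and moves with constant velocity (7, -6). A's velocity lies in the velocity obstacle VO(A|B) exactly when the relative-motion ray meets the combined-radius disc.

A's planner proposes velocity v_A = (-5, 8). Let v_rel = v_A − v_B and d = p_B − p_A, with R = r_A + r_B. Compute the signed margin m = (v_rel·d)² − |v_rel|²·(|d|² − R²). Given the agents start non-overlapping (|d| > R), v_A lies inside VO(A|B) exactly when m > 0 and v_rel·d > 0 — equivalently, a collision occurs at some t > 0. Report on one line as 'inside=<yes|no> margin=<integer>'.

d = (-10, 10),  |d|² = 200;  R = 3+5 = 8,  c = 200−8² = 136
v_rel = (-12, 14),  |v_rel|² = 340;  v_rel·d = (-12)·(-10) + (14)·(10) = 260
340·t² − 520·t + 136 = 0  ⇒  m = 260² − 340·136 = 21360
m = 21360 > 0,  v_rel·d = 260 > 0  ⇒  inside

inside=yes margin=21360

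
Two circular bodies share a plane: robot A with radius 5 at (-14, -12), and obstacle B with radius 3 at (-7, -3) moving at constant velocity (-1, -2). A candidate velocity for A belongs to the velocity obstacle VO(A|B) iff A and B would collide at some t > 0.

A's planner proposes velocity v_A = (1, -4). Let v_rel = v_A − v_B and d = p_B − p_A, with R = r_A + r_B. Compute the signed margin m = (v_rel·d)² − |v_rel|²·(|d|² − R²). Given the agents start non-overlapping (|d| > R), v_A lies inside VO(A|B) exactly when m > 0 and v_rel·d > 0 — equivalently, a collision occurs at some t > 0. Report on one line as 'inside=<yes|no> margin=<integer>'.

d = (7, 9),  |d|² = 130;  R = 5+3 = 8,  c = 130−8² = 66
v_rel = (2, -2),  |v_rel|² = 8;  v_rel·d = (2)·(7) + (-2)·(9) = -4
8·t² + 8·t + 66 = 0  ⇒  m = (-4)² − 8·66 = -512
m = -512 < 0,  v_rel·d = -4 < 0  ⇒  outside

inside=no margin=-512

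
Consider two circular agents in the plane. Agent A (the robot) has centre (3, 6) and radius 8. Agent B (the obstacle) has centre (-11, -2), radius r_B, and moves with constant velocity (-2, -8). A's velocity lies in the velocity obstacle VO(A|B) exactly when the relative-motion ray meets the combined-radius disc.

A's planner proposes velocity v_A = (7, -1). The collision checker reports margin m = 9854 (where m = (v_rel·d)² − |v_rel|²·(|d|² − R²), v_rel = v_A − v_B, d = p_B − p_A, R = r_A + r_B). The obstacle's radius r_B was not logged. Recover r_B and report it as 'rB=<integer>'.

m = 9854
d = (-14, -8);  v_rel = (9, 7),  |v_rel|² = 130
v_rel×d = (9)·(-8) − (7)·(-14) = 26
since m = R²·130 − 26²:  R² = (676 + 9854) / 130 = 81
R = √81 = 9  ⇒  r_B = 9 − 8 = 1

rB=1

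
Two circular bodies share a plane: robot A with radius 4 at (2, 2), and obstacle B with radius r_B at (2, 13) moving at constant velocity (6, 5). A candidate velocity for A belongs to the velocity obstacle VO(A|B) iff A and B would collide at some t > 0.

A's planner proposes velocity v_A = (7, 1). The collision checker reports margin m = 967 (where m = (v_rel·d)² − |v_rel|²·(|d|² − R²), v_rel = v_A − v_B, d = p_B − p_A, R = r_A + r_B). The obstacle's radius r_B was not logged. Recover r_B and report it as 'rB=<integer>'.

m = 967
d = (0, 11);  v_rel = (1, -4),  |v_rel|² = 17
v_rel×d = (1)·(11) − (-4)·(0) = 11
since m = R²·17 − 11²:  R² = (121 + 967) / 17 = 64
R = √64 = 8  ⇒  r_B = 8 − 4 = 4

rB=4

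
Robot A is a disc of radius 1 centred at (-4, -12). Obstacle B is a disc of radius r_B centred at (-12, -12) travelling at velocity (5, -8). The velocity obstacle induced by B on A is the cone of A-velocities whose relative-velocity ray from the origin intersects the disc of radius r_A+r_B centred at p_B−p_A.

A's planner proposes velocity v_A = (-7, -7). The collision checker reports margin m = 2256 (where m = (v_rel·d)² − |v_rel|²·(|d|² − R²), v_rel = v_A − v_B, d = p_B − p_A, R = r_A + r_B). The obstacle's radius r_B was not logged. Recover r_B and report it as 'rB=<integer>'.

m = 2256
d = (-8, 0);  v_rel = (-12, 1),  |v_rel|² = 145
v_rel×d = (-12)·(0) − (1)·(-8) = 8
since m = R²·145 − 8²:  R² = (64 + 2256) / 145 = 16
R = √16 = 4  ⇒  r_B = 4 − 1 = 3

rB=3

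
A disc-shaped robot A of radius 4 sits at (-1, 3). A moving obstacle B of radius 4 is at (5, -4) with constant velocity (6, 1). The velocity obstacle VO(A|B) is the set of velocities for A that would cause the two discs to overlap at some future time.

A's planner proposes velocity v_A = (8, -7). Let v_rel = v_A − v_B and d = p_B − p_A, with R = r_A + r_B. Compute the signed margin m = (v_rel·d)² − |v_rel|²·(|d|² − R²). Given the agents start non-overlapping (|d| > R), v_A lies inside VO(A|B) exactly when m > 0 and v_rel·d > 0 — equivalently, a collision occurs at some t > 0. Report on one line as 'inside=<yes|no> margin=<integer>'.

d = (6, -7),  |d|² = 85;  R = 4+4 = 8,  c = 85−8² = 21
v_rel = (2, -8),  |v_rel|² = 68;  v_rel·d = (2)·(6) + (-8)·(-7) = 68
68·t² − 136·t + 21 = 0  ⇒  m = 68² − 68·21 = 3196
m = 3196 > 0,  v_rel·d = 68 > 0  ⇒  inside

inside=yes margin=3196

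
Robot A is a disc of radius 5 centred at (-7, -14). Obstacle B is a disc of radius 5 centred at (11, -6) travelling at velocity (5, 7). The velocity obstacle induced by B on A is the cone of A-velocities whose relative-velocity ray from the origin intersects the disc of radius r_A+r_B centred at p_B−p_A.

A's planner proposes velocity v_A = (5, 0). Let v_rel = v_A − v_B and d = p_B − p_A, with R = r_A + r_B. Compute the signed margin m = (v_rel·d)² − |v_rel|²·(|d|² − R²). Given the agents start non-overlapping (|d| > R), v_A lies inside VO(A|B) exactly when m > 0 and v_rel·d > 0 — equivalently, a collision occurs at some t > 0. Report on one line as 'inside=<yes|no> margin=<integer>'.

d = (18, 8),  |d|² = 388;  R = 5+5 = 10,  c = 388−10² = 288
v_rel = (0, -7),  |v_rel|² = 49;  v_rel·d = (0)·(18) + (-7)·(8) = -56
49·t² + 112·t + 288 = 0  ⇒  m = (-56)² − 49·288 = -10976
m = -10976 < 0,  v_rel·d = -56 < 0  ⇒  outside

inside=no margin=-10976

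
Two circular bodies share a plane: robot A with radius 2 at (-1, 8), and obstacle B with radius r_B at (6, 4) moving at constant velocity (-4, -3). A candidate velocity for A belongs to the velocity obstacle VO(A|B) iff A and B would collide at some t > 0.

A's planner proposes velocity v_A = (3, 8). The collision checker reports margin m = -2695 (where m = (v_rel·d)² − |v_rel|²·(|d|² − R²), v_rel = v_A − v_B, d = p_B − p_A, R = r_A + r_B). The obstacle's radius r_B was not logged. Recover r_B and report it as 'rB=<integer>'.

m = -2695
d = (7, -4);  v_rel = (7, 11),  |v_rel|² = 170
v_rel×d = (7)·(-4) − (11)·(7) = -105
since m = R²·170 − (-105)²:  R² = (11025 + -2695) / 170 = 49
R = √49 = 7  ⇒  r_B = 7 − 2 = 5

rB=5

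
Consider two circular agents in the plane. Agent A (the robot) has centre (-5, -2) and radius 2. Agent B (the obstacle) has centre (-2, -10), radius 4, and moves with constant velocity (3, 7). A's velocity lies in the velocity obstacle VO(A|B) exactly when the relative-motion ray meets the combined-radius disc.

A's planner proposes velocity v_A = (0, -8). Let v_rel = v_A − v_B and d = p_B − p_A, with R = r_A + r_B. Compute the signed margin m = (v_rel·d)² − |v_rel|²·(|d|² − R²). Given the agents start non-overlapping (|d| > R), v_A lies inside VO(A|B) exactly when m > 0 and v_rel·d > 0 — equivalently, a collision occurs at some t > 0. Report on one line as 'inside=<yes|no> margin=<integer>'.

d = (3, -8),  |d|² = 73;  R = 2+4 = 6,  c = 73−6² = 37
v_rel = (-3, -15),  |v_rel|² = 234;  v_rel·d = (-3)·(3) + (-15)·(-8) = 111
234·t² − 222·t + 37 = 0  ⇒  m = 111² − 234·37 = 3663
m = 3663 > 0,  v_rel·d = 111 > 0  ⇒  inside

inside=yes margin=3663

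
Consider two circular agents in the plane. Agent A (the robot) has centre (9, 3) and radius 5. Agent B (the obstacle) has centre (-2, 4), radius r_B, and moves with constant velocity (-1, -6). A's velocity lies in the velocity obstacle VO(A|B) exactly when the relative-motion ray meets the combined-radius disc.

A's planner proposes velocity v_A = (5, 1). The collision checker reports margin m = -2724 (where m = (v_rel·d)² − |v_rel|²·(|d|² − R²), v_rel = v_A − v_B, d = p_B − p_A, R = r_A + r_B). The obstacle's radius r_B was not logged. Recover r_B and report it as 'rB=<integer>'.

m = -2724
d = (-11, 1);  v_rel = (6, 7),  |v_rel|² = 85
v_rel×d = (6)·(1) − (7)·(-11) = 83
since m = R²·85 − 83²:  R² = (6889 + -2724) / 85 = 49
R = √49 = 7  ⇒  r_B = 7 − 5 = 2

rB=2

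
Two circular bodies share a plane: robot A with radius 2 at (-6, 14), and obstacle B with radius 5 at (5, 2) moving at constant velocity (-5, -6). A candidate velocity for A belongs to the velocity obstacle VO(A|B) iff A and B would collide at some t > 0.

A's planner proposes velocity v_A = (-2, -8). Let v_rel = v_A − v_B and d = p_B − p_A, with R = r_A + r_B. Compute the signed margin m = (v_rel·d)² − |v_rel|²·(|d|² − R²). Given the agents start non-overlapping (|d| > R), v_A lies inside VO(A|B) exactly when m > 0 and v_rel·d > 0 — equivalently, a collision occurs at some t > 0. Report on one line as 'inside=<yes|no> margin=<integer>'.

d = (11, -12),  |d|² = 265;  R = 2+5 = 7,  c = 265−7² = 216
v_rel = (3, -2),  |v_rel|² = 13;  v_rel·d = (3)·(11) + (-2)·(-12) = 57
13·t² − 114·t + 216 = 0  ⇒  m = 57² − 13·216 = 441
m = 441 > 0,  v_rel·d = 57 > 0  ⇒  inside

inside=yes margin=441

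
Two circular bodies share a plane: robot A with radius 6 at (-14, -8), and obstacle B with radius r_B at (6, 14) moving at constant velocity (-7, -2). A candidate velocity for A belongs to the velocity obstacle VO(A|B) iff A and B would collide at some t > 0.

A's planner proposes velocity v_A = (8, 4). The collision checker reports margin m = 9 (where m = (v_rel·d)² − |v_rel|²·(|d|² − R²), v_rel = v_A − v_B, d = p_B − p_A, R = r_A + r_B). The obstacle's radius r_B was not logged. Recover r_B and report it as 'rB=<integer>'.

m = 9
d = (20, 22);  v_rel = (15, 6),  |v_rel|² = 261
v_rel×d = (15)·(22) − (6)·(20) = 210
since m = R²·261 − 210²:  R² = (44100 + 9) / 261 = 169
R = √169 = 13  ⇒  r_B = 13 − 6 = 7

rB=7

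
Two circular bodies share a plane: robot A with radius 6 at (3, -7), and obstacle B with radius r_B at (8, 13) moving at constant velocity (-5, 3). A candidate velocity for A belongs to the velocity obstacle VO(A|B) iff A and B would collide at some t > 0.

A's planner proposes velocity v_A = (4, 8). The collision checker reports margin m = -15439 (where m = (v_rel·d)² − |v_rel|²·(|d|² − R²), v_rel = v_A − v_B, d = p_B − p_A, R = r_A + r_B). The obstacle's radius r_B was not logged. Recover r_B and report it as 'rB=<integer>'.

m = -15439
d = (5, 20);  v_rel = (9, 5),  |v_rel|² = 106
v_rel×d = (9)·(20) − (5)·(5) = 155
since m = R²·106 − 155²:  R² = (24025 + -15439) / 106 = 81
R = √81 = 9  ⇒  r_B = 9 − 6 = 3

rB=3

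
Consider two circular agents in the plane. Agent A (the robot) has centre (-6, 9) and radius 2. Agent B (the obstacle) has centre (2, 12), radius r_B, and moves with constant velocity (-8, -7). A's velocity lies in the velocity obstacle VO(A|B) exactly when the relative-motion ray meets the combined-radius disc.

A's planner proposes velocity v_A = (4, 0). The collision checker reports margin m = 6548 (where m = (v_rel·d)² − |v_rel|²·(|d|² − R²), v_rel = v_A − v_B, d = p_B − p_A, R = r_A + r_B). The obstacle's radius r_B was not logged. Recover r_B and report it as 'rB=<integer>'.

m = 6548
d = (8, 3);  v_rel = (12, 7),  |v_rel|² = 193
v_rel×d = (12)·(3) − (7)·(8) = -20
since m = R²·193 − (-20)²:  R² = (400 + 6548) / 193 = 36
R = √36 = 6  ⇒  r_B = 6 − 2 = 4

rB=4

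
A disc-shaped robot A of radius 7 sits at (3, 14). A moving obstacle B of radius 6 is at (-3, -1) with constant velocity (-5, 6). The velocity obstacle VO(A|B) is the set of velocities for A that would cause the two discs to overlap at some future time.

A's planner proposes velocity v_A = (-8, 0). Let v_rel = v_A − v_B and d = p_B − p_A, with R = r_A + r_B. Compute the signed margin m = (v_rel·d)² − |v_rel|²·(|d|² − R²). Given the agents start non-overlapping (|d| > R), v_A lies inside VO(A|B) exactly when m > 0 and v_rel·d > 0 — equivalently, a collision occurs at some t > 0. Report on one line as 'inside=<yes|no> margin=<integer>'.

d = (-6, -15),  |d|² = 261;  R = 7+6 = 13,  c = 261−13² = 92
v_rel = (-3, -6),  |v_rel|² = 45;  v_rel·d = (-3)·(-6) + (-6)·(-15) = 108
45·t² − 216·t + 92 = 0  ⇒  m = 108² − 45·92 = 7524
m = 7524 > 0,  v_rel·d = 108 > 0  ⇒  inside

inside=yes margin=7524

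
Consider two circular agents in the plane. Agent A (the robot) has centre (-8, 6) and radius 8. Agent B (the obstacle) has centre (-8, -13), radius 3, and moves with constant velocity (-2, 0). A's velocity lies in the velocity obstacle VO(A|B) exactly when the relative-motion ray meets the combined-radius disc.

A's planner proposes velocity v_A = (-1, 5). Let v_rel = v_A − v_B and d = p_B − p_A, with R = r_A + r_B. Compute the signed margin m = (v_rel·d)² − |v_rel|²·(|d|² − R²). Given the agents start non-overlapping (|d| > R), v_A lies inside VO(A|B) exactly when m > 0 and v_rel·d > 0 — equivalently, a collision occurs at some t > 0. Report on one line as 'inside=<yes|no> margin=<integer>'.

d = (0, -19),  |d|² = 361;  R = 8+3 = 11,  c = 361−11² = 240
v_rel = (1, 5),  |v_rel|² = 26;  v_rel·d = (1)·(0) + (5)·(-19) = -95
26·t² + 190·t + 240 = 0  ⇒  m = (-95)² − 26·240 = 2785
m = 2785 > 0,  v_rel·d = -95 < 0  ⇒  outside

inside=no margin=2785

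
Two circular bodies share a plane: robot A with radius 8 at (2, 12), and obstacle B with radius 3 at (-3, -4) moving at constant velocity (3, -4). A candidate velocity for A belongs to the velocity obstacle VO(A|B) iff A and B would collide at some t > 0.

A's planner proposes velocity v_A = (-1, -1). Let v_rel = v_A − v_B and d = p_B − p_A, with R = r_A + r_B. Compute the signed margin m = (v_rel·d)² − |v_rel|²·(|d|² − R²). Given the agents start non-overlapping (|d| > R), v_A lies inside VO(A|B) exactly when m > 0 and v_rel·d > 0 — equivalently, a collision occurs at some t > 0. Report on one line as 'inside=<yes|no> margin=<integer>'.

d = (-5, -16),  |d|² = 281;  R = 8+3 = 11,  c = 281−11² = 160
v_rel = (-4, 3),  |v_rel|² = 25;  v_rel·d = (-4)·(-5) + (3)·(-16) = -28
25·t² + 56·t + 160 = 0  ⇒  m = (-28)² − 25·160 = -3216
m = -3216 < 0,  v_rel·d = -28 < 0  ⇒  outside

inside=no margin=-3216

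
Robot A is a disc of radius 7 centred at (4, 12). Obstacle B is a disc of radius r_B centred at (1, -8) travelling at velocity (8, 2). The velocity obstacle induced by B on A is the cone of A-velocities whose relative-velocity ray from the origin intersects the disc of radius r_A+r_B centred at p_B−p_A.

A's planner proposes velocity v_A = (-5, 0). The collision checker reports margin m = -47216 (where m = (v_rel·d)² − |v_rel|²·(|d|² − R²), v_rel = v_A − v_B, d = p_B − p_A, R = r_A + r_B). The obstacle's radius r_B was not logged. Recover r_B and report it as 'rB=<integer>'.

m = -47216
d = (-3, -20);  v_rel = (-13, -2),  |v_rel|² = 173
v_rel×d = (-13)·(-20) − (-2)·(-3) = 254
since m = R²·173 − 254²:  R² = (64516 + -47216) / 173 = 100
R = √100 = 10  ⇒  r_B = 10 − 7 = 3

rB=3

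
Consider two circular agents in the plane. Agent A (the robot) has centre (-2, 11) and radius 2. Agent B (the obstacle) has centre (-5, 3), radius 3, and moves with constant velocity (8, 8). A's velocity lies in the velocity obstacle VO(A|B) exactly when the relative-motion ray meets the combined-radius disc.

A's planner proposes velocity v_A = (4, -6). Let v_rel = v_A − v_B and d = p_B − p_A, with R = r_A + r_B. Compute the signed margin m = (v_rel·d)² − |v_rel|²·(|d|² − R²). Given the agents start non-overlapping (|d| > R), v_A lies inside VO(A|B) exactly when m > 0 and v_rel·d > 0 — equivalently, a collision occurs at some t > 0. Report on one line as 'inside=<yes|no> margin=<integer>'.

d = (-3, -8),  |d|² = 73;  R = 2+3 = 5,  c = 73−5² = 48
v_rel = (-4, -14),  |v_rel|² = 212;  v_rel·d = (-4)·(-3) + (-14)·(-8) = 124
212·t² − 248·t + 48 = 0  ⇒  m = 124² − 212·48 = 5200
m = 5200 > 0,  v_rel·d = 124 > 0  ⇒  inside

inside=yes margin=5200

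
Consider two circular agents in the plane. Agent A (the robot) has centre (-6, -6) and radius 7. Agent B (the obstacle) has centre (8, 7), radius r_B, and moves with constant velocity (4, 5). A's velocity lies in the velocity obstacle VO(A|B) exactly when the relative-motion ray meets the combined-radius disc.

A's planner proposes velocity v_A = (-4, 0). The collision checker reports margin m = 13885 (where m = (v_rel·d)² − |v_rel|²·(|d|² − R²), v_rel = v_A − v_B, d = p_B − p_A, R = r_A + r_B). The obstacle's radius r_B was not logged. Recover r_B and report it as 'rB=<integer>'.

m = 13885
d = (14, 13);  v_rel = (-8, -5),  |v_rel|² = 89
v_rel×d = (-8)·(13) − (-5)·(14) = -34
since m = R²·89 − (-34)²:  R² = (1156 + 13885) / 89 = 169
R = √169 = 13  ⇒  r_B = 13 − 7 = 6

rB=6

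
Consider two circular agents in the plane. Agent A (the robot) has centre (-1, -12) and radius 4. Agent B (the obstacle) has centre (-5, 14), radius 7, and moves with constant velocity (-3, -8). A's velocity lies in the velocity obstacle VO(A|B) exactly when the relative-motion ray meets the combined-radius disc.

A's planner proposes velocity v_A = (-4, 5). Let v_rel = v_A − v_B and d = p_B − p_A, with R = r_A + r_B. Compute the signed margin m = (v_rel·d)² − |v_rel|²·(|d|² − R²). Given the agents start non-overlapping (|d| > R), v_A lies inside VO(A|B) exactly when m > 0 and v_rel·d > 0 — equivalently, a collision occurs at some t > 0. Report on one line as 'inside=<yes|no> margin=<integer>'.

d = (-4, 26),  |d|² = 692;  R = 4+7 = 11,  c = 692−11² = 571
v_rel = (-1, 13),  |v_rel|² = 170;  v_rel·d = (-1)·(-4) + (13)·(26) = 342
170·t² − 684·t + 571 = 0  ⇒  m = 342² − 170·571 = 19894
m = 19894 > 0,  v_rel·d = 342 > 0  ⇒  inside

inside=yes margin=19894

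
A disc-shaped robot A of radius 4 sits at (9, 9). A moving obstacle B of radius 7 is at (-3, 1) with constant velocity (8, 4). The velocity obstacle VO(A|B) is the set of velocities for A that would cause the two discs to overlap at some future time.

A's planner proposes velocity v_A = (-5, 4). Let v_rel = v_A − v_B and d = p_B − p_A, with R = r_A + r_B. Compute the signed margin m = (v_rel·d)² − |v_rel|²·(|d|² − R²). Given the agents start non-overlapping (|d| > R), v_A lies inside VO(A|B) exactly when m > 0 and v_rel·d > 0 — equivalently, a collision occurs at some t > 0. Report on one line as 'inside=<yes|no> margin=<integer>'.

d = (-12, -8),  |d|² = 208;  R = 4+7 = 11,  c = 208−11² = 87
v_rel = (-13, 0),  |v_rel|² = 169;  v_rel·d = (-13)·(-12) + (0)·(-8) = 156
169·t² − 312·t + 87 = 0  ⇒  m = 156² − 169·87 = 9633
m = 9633 > 0,  v_rel·d = 156 > 0  ⇒  inside

inside=yes margin=9633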